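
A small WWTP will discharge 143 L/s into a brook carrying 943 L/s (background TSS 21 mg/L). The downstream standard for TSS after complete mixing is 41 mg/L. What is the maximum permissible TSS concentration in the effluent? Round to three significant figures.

At the limit, (Qr·Cr + Qe·Cₑ)/(Qr + Qe) = 41:
Cₑ = (1086·41 − 943.0·21.00) / 143.0 = 172.9 mg/L.

173 mg/L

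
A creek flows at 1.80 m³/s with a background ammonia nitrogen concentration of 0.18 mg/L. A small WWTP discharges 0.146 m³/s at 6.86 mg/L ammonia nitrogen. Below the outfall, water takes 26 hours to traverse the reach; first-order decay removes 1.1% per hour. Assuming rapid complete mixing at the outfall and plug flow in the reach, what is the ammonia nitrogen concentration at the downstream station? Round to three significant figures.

Flow-weighted average: C = (1.800·0.1800 + 0.1460·6.860) / 1.946 = 1.326/1.946 = 0.6812 mg/L.
1.1%/h lost → k = −ln(1 − 0.011) = 0.01106 h⁻¹.
After decay, C = 0.6812 × e^(−kt) = 0.6812 × 0.7501 = 0.5109 mg/L.

0.511 mg/L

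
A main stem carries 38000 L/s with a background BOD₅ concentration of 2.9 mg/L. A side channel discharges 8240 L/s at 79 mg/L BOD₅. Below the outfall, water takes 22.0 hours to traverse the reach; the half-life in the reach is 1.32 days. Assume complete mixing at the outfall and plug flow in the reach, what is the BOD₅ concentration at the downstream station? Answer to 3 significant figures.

Mixed concentration C = ΣQC/ΣQ = (38000·2.900 + 8240·79.00) / 46240 = 761200/46240 = 16.46 mg/L.
Half-life 1.32 d → k = ln 2 / 1.32 = 0.5251 d⁻¹.
After decay, C = 16.46 × e^(−kt) = 16.46 × 0.6179 = 10.17 mg/L.

10.2 mg/L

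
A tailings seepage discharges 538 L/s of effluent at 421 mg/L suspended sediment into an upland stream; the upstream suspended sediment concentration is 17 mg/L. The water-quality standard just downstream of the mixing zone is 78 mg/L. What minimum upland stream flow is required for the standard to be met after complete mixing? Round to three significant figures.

3030 L/s

Set C_mix = 78: (Q·17.00 + 538.0·421.0) / (Q + 538.0) = 78
→ Q = 538.0·(421.0 − 78)/(78 − 17.00) = 3025 L/s.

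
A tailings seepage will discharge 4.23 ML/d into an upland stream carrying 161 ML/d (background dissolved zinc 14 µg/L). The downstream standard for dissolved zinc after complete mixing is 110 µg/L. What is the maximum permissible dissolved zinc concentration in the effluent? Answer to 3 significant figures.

At the limit, (Qr·Cr + Qe·Cₑ)/(Qr + Qe) = 110:
Cₑ = (165.2·110 − 161.0·14.00) / 4.230 = 3764 µg/L.

3760 µg/L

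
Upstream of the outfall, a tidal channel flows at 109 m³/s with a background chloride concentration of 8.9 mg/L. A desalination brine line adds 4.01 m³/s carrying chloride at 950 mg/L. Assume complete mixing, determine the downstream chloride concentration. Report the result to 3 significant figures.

42.3 mg/L

Conservation of mass: C = (109.0·8.900 + 4.010·950.0) / 113.0 = 4780/113.0 = 42.29 mg/L.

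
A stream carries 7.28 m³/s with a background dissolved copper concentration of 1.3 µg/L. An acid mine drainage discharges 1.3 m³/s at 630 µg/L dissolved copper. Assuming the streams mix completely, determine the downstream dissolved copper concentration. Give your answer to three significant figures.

Conservation of mass: C = (7.280·1.300 + 1.300·630.0) / 8.580 = 828.5/8.580 = 96.56 µg/L.

96.6 µg/L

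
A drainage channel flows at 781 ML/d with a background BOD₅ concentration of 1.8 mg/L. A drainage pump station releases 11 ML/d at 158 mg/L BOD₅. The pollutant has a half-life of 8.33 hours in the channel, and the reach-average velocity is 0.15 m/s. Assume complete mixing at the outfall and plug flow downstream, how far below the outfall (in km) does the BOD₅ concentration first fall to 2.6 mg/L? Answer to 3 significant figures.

After mixing, C = (781.0·1.800 + 11.00·158.0) / 792.0 = 3144/792.0 = 3.969 mg/L.
Half-life 8.33 h → k = ln 2 / 8.33 = 0.08321 h⁻¹ = 1.997 d⁻¹.
Set 3.969·exp(−k·t) = 2.6 → t = ln(3.969/2.6)/k = 18310 s = 5.085 h.
Distance = v·t = 0.15·18310 = 2746 m = 2.746 km.

2.75 km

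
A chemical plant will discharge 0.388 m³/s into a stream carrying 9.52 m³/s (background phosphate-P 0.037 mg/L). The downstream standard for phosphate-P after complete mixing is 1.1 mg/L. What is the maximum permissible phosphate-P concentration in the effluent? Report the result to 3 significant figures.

27.2 mg/L

At the limit, (Qr·Cr + Qe·Cₑ)/(Qr + Qe) = 1.1:
Cₑ = (9.908·1.1 − 9.520·0.03700) / 0.3880 = 27.18 mg/L.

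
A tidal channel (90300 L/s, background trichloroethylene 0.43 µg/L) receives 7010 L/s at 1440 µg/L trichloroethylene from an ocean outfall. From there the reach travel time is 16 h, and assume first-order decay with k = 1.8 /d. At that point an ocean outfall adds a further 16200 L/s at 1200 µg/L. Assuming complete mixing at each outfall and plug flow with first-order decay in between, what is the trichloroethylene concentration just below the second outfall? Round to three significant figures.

198 µg/L

Mixed concentration C = ΣQC/ΣQ = (90300·0.4300 + 7010·1440) / 97310 = 10130000/97310 = 104.1 µg/L; combined flow 97310 L/s.
After decay, C = 104.1 × e^(−kt) = 104.1 × 0.3012 = 31.36 µg/L.
Second outfall: C = (97310·31.36 + 16200·1200)/113500 = 198.2 µg/L.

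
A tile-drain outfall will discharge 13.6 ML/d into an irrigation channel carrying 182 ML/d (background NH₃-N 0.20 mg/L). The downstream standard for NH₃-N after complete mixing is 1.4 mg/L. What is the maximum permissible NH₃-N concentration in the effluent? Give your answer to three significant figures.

17.5 mg/L

At the limit, (Qr·Cr + Qe·Cₑ)/(Qr + Qe) = 1.4:
Cₑ = (195.6·1.4 − 182.0·0.2000) / 13.60 = 17.46 mg/L.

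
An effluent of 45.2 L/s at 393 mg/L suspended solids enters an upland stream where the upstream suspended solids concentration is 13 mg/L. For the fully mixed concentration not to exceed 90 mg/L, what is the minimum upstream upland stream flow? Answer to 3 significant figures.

Set C_mix = 90: (Q·13.00 + 45.20·393.0) / (Q + 45.20) = 90
→ Q = 45.20·(393.0 − 90)/(90 − 13.00) = 177.9 L/s.

178 L/s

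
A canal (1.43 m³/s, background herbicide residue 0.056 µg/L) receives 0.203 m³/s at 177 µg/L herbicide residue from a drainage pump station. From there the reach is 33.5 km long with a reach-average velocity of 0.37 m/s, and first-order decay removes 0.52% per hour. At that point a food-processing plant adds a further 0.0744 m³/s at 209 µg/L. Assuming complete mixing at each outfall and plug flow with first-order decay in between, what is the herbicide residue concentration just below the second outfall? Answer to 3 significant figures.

Flow-weighted average: C = (1.430·0.05600 + 0.2030·177.0) / 1.633 = 36.01/1.633 = 22.05 µg/L; combined flow 1.633 m³/s.
Travel time t = 33.5·1000 / 0.37 = 90540 s = 25.15 h.
0.52%/h lost → k = −ln(1 − 0.0052) = 0.005214 h⁻¹.
Applying C = C₀e^(−kt): 22.05 × 0.8771 = 19.34 µg/L.
At the second outfall, C = (1.633·19.34 + 0.07440·209.0) / (1.633 + 0.07440) = 27.61 µg/L.

27.6 µg/L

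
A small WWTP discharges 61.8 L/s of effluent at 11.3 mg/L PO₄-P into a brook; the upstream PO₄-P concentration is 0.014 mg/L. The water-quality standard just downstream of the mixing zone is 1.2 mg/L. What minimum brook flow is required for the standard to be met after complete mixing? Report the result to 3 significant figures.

Set C_mix = 1.2: (Q·0.01400 + 61.80·11.30) / (Q + 61.80) = 1.2
→ Q = 61.80·(11.30 − 1.2)/(1.2 − 0.01400) = 526.3 L/s.

526 L/s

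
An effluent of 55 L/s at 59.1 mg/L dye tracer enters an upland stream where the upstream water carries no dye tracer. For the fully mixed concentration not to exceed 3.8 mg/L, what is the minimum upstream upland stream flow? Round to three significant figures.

800 L/s

Set C_mix = 3.8: (Q·0 + 55.00·59.10) / (Q + 55.00) = 3.8
→ Q = 55.00·(59.10 − 3.8)/(3.8 − 0) = 800.4 L/s.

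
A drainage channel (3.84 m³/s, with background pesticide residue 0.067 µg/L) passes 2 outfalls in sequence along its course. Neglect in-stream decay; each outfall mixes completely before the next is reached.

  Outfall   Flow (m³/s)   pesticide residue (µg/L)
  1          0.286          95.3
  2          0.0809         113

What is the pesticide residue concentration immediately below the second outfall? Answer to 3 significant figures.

8.71 µg/L

Below outfall 1: Q → 4.126 m³/s, C = (3.840·0.06700 + 0.2860·95.30)/4.126 = 6.668 µg/L.
Below outfall 2: Q → 4.207 m³/s, C = (4.126·6.668 + 0.08090·113.0)/4.207 = 8.713 µg/L.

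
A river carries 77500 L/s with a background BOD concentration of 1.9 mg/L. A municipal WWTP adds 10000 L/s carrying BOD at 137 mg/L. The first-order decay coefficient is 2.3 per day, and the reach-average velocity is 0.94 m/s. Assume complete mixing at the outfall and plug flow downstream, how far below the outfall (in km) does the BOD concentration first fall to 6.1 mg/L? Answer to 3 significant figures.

Mass balance: C = (77500·1.900 + 10000·137.0) / 87500 = 1517000/87500 = 17.34 mg/L.
Set 17.34·exp(−k·t) = 6.1 → t = ln(17.34/6.1)/k = 39250 s = 10.90 h.
Distance = v·t = 0.94·39250 = 36890 m = 36.89 km.

36.9 km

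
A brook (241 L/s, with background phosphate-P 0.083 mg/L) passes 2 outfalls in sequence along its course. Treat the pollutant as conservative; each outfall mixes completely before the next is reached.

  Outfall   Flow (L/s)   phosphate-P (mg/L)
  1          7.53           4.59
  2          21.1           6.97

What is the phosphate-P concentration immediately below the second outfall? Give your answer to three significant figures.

Below outfall 1: Q → 248.5 L/s, C = (241.0·0.08300 + 7.530·4.590)/248.5 = 0.2196 mg/L.
Below outfall 2: Q → 269.6 L/s, C = (248.5·0.2196 + 21.10·6.970)/269.6 = 0.7478 mg/L.

0.748 mg/L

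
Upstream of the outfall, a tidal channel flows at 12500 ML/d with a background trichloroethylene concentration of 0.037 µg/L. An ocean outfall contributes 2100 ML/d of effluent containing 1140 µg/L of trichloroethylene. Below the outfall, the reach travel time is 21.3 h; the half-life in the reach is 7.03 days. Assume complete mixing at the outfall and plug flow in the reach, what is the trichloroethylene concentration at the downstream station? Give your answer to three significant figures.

Conservation of mass: C = (12500·0.03700 + 2100·1140) / 14600 = 2394000/14600 = 164.0 µg/L.
Half-life 7.03 d → k = ln 2 / 7.03 = 0.09860 d⁻¹.
After decay, C = 164.0 × e^(−kt) = 164.0 × 0.9162 = 150.3 µg/L.

150 µg/L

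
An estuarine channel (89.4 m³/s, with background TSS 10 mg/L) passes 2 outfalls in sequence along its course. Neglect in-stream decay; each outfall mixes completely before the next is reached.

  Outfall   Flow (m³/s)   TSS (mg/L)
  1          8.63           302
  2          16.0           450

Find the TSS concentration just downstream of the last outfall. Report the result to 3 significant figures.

93.8 mg/L

Below outfall 1: Q → 98.03 m³/s, C = (89.40·10.00 + 8.630·302.0)/98.03 = 35.71 mg/L.
Below outfall 2: Q → 114.0 m³/s, C = (98.03·35.71 + 16.00·450.0)/114.0 = 93.84 mg/L.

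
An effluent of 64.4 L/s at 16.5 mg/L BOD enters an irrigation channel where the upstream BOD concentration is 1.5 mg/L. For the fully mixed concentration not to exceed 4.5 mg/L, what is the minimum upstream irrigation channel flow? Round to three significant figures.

258 L/s

Set C_mix = 4.5: (Q·1.500 + 64.40·16.50) / (Q + 64.40) = 4.5
→ Q = 64.40·(16.50 − 4.5)/(4.5 − 1.500) = 257.6 L/s.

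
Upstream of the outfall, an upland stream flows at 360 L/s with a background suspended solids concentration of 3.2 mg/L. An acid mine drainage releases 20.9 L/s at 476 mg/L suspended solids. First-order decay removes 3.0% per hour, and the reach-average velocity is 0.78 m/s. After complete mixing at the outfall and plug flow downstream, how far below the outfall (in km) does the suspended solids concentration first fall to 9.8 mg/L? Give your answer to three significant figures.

Mixed concentration C = ΣQC/ΣQ = (360.0·3.200 + 20.90·476.0) / 380.9 = 11100/380.9 = 29.14 mg/L.
3.0%/h lost → k = −ln(1 − 0.03) = 0.03046 h⁻¹.
Set 29.14·exp(−k·t) = 9.8 → t = ln(29.14/9.8)/k = 128800 s = 35.78 h.
Distance = v·t = 0.78·128800 = 100500 m = 100.5 km.

100 km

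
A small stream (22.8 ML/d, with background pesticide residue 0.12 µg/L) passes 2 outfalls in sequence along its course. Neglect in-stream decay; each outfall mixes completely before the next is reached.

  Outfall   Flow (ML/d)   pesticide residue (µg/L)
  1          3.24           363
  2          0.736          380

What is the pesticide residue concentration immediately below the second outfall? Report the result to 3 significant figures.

54.5 µg/L

After outfall 1: Q = 22.80 + 3.240 = 26.04 ML/d; C = (22.80·0.1200 + 3.240·363.0)/26.04 = 45.27 µg/L.
After outfall 2: Q = 26.04 + 0.7360 = 26.78 ML/d; C = (26.04·45.27 + 0.7360·380.0)/26.78 = 54.47 µg/L.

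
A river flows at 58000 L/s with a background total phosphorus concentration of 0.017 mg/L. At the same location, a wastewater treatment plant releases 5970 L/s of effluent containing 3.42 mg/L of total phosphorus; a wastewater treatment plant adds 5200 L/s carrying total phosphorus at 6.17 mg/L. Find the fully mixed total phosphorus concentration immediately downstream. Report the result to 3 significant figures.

Conservation of mass: C = (58000·0.01700 + 5970·3.420 + 5200·6.170) / 69170 = 53490/69170 = 0.7733 mg/L.

0.773 mg/L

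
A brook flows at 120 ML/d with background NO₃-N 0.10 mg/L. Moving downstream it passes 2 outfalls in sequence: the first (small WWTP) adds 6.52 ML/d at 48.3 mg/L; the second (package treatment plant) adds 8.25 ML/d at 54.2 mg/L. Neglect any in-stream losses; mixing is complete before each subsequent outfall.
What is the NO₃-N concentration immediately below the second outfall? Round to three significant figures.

Outfall 1: combined Q = 126.5 ML/d; C = (120.0·0.1000 + 6.520·48.30)/126.5 = 2.584 mg/L.
Outfall 2: combined Q = 134.8 ML/d; C = (126.5·2.584 + 8.250·54.20)/134.8 = 5.744 mg/L.

5.74 mg/L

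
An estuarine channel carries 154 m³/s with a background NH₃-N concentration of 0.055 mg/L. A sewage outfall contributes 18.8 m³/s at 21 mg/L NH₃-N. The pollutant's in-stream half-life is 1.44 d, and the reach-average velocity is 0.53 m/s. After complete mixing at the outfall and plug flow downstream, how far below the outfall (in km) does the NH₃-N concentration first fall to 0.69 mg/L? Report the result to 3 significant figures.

116 km

Flow-weighted average: C = (154.0·0.05500 + 18.80·21.00) / 172.8 = 403.3/172.8 = 2.334 mg/L.
Half-life 1.44 d → k = ln 2 / 1.44 = 0.4814 d⁻¹.
Set 2.334·exp(−k·t) = 0.69 → t = ln(2.334/0.69)/k = 218700 s = 60.76 h.
Distance = v·t = 0.53·218700 = 115900 m = 115.9 km.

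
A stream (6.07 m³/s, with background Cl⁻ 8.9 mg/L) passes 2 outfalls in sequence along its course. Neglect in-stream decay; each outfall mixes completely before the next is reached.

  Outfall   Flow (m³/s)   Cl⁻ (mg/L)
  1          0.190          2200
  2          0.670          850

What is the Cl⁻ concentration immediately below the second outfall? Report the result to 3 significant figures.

After outfall 1: Q = 6.070 + 0.1900 = 6.260 m³/s; C = (6.070·8.900 + 0.1900·2200)/6.260 = 75.40 mg/L.
After outfall 2: Q = 6.260 + 0.6700 = 6.930 m³/s; C = (6.260·75.40 + 0.6700·850.0)/6.930 = 150.3 mg/L.

150 mg/L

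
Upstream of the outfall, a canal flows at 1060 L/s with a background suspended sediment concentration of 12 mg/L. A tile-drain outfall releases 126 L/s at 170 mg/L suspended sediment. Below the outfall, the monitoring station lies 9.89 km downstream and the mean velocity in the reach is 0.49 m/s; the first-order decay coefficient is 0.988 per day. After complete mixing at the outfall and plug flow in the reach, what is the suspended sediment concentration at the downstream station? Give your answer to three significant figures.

22.9 mg/L

Mixed concentration C = ΣQC/ΣQ = (1060·12.00 + 126.0·170.0) / 1186 = 34140/1186 = 28.79 mg/L.
Travel time t = 9.89·1000 / 0.49 = 20180 s = 5.607 h.
Decay over the reach: 28.79·exp(−kt) = 28.79·0.7939 = 22.85 mg/L.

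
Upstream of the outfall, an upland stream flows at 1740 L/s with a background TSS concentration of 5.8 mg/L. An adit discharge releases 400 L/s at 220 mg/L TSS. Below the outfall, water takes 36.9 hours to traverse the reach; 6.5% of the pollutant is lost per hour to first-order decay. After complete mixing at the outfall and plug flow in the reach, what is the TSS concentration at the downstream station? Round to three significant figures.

Flow-weighted average: C = (1740·5.800 + 400.0·220.0) / 2140 = 98090/2140 = 45.84 mg/L.
6.5%/h lost → k = −ln(1 − 0.065) = 0.06721 h⁻¹.
After decay, C = 45.84 × e^(−kt) = 45.84 × 0.08374 = 3.839 mg/L.

3.84 mg/L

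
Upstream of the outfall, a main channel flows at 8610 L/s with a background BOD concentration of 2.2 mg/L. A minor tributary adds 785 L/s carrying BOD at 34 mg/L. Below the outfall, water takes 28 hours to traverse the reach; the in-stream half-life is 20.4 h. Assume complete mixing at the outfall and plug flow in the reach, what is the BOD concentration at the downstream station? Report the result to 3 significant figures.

Flow-weighted average: C = (8610·2.200 + 785.0·34.00) / 9395 = 45630/9395 = 4.857 mg/L.
Half-life 20.4 h → k = ln 2 / 20.4 = 0.03398 h⁻¹ = 0.8155 d⁻¹.
Decay over the reach: 4.857·exp(−kt) = 4.857·0.3862 = 1.876 mg/L.

1.88 mg/L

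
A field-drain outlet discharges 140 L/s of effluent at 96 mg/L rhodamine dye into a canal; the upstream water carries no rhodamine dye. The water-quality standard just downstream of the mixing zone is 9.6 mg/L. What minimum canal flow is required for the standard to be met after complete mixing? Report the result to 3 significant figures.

Set C_mix = 9.6: (Q·0 + 140.0·96.00) / (Q + 140.0) = 9.6
→ Q = 140.0·(96.00 − 9.6)/(9.6 − 0) = 1260 L/s.

1260 L/s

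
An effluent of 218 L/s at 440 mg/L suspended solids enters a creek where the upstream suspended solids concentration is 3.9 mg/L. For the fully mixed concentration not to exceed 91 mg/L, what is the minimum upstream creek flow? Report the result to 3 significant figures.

Set C_mix = 91: (Q·3.900 + 218.0·440.0) / (Q + 218.0) = 91
→ Q = 218.0·(440.0 − 91)/(91 − 3.900) = 873.5 L/s.

874 L/s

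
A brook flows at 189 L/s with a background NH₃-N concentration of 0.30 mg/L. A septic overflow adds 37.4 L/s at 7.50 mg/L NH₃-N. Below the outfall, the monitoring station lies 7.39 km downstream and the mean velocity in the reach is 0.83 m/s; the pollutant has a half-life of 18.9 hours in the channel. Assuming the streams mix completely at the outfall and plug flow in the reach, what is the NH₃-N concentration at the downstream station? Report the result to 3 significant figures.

1.36 mg/L

After mixing, C = (189.0·0.3000 + 37.40·7.500) / 226.4 = 337.2/226.4 = 1.489 mg/L.
Travel time t = 7.39·1000 / 0.83 = 8904 s = 2.473 h.
Half-life 18.9 h → k = ln 2 / 18.9 = 0.03667 h⁻¹ = 0.8802 d⁻¹.
Decay over the reach: 1.489·exp(−kt) = 1.489·0.9133 = 1.360 mg/L.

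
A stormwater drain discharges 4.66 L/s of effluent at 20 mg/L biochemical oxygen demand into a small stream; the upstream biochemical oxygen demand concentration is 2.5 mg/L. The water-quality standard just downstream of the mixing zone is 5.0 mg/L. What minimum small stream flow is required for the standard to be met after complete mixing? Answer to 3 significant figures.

Set C_mix = 5.0: (Q·2.500 + 4.660·20.00) / (Q + 4.660) = 5.0
→ Q = 4.660·(20.00 − 5.0)/(5.0 − 2.500) = 27.96 L/s.

28.0 L/s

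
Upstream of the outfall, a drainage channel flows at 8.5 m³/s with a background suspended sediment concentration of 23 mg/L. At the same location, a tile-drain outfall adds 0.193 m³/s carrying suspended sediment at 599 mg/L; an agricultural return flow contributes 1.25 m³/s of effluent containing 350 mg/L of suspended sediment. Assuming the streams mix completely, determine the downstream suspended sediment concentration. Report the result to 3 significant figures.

75.3 mg/L

Conservation of mass: C = (8.500·23.00 + 0.1930·599.0 + 1.250·350.0) / 9.943 = 748.6/9.943 = 75.29 mg/L.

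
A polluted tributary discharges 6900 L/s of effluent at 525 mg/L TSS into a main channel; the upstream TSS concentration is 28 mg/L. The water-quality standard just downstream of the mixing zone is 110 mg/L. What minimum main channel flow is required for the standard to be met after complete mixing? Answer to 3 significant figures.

34900 L/s

Set C_mix = 110: (Q·28.00 + 6900·525.0) / (Q + 6900) = 110
→ Q = 6900·(525.0 − 110)/(110 − 28.00) = 34920 L/s.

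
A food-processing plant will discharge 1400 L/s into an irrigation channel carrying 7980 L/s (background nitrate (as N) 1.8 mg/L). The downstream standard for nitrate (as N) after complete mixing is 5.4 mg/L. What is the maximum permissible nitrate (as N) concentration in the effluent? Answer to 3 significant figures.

25.9 mg/L

At the limit, (Qr·Cr + Qe·Cₑ)/(Qr + Qe) = 5.4:
Cₑ = (9380·5.4 − 7980·1.800) / 1400 = 25.92 mg/L.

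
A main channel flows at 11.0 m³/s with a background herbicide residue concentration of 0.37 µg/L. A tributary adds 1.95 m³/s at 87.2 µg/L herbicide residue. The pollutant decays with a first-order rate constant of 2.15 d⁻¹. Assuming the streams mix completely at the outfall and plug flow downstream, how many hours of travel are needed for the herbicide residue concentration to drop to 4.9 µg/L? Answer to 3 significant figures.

Conservation of mass: C = (11.00·0.3700 + 1.950·87.20) / 12.95 = 174.1/12.95 = 13.44 µg/L.
13.44·exp(−k·t) = 4.9 → t = ln(13.44/4.9)/k = 40560 s = 11.27 h.

11.3 h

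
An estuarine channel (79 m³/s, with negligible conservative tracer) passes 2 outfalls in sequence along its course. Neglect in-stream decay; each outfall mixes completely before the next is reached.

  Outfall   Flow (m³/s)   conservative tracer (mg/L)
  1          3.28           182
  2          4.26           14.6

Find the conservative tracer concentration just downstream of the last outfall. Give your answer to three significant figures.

Below outfall 1: Q → 82.28 m³/s, C = (79.00·0 + 3.280·182.0)/82.28 = 7.255 mg/L.
Below outfall 2: Q → 86.54 m³/s, C = (82.28·7.255 + 4.260·14.60)/86.54 = 7.617 mg/L.

7.62 mg/L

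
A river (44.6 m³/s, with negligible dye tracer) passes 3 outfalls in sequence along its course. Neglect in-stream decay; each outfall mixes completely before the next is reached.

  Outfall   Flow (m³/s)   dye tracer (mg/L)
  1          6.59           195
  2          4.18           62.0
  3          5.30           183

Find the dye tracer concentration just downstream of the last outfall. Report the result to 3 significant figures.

41.4 mg/L

Outfall 1: combined Q = 51.19 m³/s; C = (44.60·0 + 6.590·195.0)/51.19 = 25.10 mg/L.
Outfall 2: combined Q = 55.37 m³/s; C = (51.19·25.10 + 4.180·62.00)/55.37 = 27.89 mg/L.
Outfall 3: combined Q = 60.67 m³/s; C = (55.37·27.89 + 5.300·183.0)/60.67 = 41.44 mg/L.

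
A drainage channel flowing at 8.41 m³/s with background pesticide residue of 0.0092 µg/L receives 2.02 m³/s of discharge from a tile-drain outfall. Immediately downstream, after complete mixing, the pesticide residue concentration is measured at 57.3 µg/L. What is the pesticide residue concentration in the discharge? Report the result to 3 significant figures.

Mass balance: 8.410·0.009200 + 2.020·Cₑ = 10.43·57.30
→ Cₑ = (10.43·57.30 − 8.410·0.009200) / 2.020 = 295.8 µg/L.

296 µg/L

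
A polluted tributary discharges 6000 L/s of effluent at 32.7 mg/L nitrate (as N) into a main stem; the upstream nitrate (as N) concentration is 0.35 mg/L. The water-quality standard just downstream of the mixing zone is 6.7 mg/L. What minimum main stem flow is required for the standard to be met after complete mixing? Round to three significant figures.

Set C_mix = 6.7: (Q·0.3500 + 6000·32.70) / (Q + 6000) = 6.7
→ Q = 6000·(32.70 − 6.7)/(6.7 − 0.3500) = 24570 L/s.

24600 L/s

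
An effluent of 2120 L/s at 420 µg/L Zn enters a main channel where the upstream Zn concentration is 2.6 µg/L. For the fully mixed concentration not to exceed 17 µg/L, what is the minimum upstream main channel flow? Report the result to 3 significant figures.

Set C_mix = 17: (Q·2.600 + 2120·420.0) / (Q + 2120) = 17
→ Q = 2120·(420.0 − 17)/(17 − 2.600) = 59330 L/s.

59300 L/s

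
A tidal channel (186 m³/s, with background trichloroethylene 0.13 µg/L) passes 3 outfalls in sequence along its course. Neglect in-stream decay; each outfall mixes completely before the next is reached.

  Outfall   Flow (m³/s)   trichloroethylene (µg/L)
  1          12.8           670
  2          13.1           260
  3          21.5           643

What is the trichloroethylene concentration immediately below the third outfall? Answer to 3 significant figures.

111 µg/L

After outfall 1: Q = 186.0 + 12.80 = 198.8 m³/s; C = (186.0·0.1300 + 12.80·670.0)/198.8 = 43.26 µg/L.
After outfall 2: Q = 198.8 + 13.10 = 211.9 m³/s; C = (198.8·43.26 + 13.10·260.0)/211.9 = 56.66 µg/L.
After outfall 3: Q = 211.9 + 21.50 = 233.4 m³/s; C = (211.9·56.66 + 21.50·643.0)/233.4 = 110.7 µg/L.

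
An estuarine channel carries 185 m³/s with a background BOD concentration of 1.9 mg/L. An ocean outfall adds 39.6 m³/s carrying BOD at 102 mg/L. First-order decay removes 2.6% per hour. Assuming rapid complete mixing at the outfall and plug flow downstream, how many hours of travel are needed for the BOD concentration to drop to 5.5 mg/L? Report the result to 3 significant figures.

48.1 h

After mixing, C = (185.0·1.900 + 39.60·102.0) / 224.6 = 4391/224.6 = 19.55 mg/L.
2.6%/h lost → k = −ln(1 − 0.026) = 0.02634 h⁻¹.
19.55·exp(−k·t) = 5.5 → t = ln(19.55/5.5)/k = 173300 s = 48.14 h.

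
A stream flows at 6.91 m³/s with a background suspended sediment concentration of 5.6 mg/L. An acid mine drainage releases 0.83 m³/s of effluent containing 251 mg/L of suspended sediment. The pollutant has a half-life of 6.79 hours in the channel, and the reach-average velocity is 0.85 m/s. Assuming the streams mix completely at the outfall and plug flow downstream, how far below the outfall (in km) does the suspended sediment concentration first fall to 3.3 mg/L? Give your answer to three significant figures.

68.0 km

Mixed concentration C = ΣQC/ΣQ = (6.910·5.600 + 0.8300·251.0) / 7.740 = 247.0/7.740 = 31.92 mg/L.
Half-life 6.79 h → k = ln 2 / 6.79 = 0.1021 h⁻¹ = 2.450 d⁻¹.
Set 31.92·exp(−k·t) = 3.3 → t = ln(31.92/3.3)/k = 80020 s = 22.23 h.
Distance = v·t = 0.85·80020 = 68020 m = 68.02 km.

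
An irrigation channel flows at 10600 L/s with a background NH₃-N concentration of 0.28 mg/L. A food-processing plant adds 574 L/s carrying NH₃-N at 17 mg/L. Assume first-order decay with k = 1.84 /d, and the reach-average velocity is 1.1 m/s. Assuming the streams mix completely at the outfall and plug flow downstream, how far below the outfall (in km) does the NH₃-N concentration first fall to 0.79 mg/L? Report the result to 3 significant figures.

18.9 km

Mass balance: C = (10600·0.2800 + 574.0·17.00) / 11170 = 12730/11170 = 1.139 mg/L.
Set 1.139·exp(−k·t) = 0.79 → t = ln(1.139/0.79)/k = 17180 s = 4.771 h.
Distance = v·t = 1.1·17180 = 18890 m = 18.89 km.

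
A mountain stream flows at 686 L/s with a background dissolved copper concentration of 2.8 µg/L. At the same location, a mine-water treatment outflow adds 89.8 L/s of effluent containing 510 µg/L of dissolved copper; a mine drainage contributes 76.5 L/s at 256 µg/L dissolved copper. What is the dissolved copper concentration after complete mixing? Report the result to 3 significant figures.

Mixed concentration C = ΣQC/ΣQ = (686.0·2.800 + 89.80·510.0 + 76.50·256.0) / 852.3 = 67300/852.3 = 78.97 µg/L.

79.0 µg/L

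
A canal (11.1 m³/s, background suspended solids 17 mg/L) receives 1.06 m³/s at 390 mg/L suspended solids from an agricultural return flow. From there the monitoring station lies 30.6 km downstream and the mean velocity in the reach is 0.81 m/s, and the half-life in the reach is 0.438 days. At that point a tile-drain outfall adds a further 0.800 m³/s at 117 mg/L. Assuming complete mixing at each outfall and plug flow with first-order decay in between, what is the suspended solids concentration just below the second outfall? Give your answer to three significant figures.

30.5 mg/L

Mass balance: C = (11.10·17.00 + 1.060·390.0) / 12.16 = 602.1/12.16 = 49.51 mg/L; combined flow 12.16 m³/s.
Travel time t = 30.6·1000 / 0.81 = 37780 s = 10.49 h.
Half-life 0.438 d → k = ln 2 / 0.438 = 1.583 d⁻¹.
After decay, C = 49.51 × e^(−kt) = 49.51 × 0.5006 = 24.79 mg/L.
Second outfall: C = (12.16·24.79 + 0.8000·117.0)/12.96 = 30.48 mg/L.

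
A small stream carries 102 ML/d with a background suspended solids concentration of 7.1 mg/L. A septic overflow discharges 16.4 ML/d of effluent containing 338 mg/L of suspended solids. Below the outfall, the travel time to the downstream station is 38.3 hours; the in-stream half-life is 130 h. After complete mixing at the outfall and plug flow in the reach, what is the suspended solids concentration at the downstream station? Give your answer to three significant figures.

43.2 mg/L

Conservation of mass: C = (102.0·7.100 + 16.40·338.0) / 118.4 = 6267/118.4 = 52.93 mg/L.
Half-life 130 h → k = ln 2 / 130 = 0.005332 h⁻¹ = 0.1280 d⁻¹.
Decay over the reach: 52.93·exp(−kt) = 52.93·0.8153 = 43.16 mg/L.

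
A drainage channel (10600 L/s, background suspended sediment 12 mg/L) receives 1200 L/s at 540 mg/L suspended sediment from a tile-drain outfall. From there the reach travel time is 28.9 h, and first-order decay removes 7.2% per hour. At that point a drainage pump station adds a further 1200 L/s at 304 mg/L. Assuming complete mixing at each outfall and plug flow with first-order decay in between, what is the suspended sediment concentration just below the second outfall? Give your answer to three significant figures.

34.9 mg/L

Flow-weighted average: C = (10600·12.00 + 1200·540.0) / 11800 = 775200/11800 = 65.69 mg/L; combined flow 11800 L/s.
7.2%/h lost → k = −ln(1 − 0.072) = 0.07472 h⁻¹.
Applying C = C₀e^(−kt): 65.69 × 0.1154 = 7.580 mg/L.
At the second outfall, C = (11800·7.580 + 1200·304.0) / (11800 + 1200) = 34.94 mg/L.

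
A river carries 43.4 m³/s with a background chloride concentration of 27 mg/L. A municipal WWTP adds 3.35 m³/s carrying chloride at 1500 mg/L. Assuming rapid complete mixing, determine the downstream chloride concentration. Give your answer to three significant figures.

133 mg/L

Mixed concentration C = ΣQC/ΣQ = (43.40·27.00 + 3.350·1500) / 46.75 = 6197/46.75 = 132.6 mg/L.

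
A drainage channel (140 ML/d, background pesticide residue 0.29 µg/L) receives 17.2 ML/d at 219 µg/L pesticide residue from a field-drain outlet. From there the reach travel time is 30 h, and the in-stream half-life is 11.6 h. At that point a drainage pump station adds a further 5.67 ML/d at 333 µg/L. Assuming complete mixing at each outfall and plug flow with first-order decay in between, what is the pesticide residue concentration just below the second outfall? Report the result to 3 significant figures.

15.5 µg/L

Conservation of mass: C = (140.0·0.2900 + 17.20·219.0) / 157.2 = 3807/157.2 = 24.22 µg/L; combined flow 157.2 ML/d.
Half-life 11.6 h → k = ln 2 / 11.6 = 0.05975 h⁻¹ = 1.434 d⁻¹.
Decay over the reach: 24.22·exp(−kt) = 24.22·0.1665 = 4.033 µg/L.
At the second outfall, C = (157.2·4.033 + 5.670·333.0) / (157.2 + 5.670) = 15.49 µg/L.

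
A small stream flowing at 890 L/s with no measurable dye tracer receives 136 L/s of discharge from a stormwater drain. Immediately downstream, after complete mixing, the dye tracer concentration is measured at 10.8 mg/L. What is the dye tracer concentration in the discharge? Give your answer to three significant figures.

81.5 mg/L

Mass balance: 890.0·0 + 136.0·Cₑ = 1026·10.80
→ Cₑ = (1026·10.80 − 890.0·0) / 136.0 = 81.48 mg/L.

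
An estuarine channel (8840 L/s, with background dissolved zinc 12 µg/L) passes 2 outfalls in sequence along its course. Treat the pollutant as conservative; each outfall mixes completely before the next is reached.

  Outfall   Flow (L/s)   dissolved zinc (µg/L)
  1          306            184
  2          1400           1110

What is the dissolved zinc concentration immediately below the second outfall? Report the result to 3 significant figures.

Below outfall 1: Q → 9146 L/s, C = (8840·12.00 + 306.0·184.0)/9146 = 17.75 µg/L.
Below outfall 2: Q → 10550 L/s, C = (9146·17.75 + 1400·1110)/10550 = 162.8 µg/L.

163 µg/L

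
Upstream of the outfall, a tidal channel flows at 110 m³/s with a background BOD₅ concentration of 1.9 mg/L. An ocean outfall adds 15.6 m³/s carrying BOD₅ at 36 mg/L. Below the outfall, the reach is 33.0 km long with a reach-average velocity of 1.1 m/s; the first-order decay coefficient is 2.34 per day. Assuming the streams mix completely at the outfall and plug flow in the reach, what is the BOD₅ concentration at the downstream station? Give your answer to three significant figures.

2.72 mg/L

Flow-weighted average: C = (110.0·1.900 + 15.60·36.00) / 125.6 = 770.6/125.6 = 6.135 mg/L.
Travel time t = 33.0·1000 / 1.1 = 30000 s = 8.333 h.
First-order decay: C = 6.135·exp(−k·t) = 6.135·0.4437 = 2.723 mg/L.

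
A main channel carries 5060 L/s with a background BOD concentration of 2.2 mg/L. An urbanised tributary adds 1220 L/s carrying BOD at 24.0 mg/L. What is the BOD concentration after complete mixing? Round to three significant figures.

Mixed concentration C = ΣQC/ΣQ = (5060·2.200 + 1220·24.00) / 6280 = 40410/6280 = 6.435 mg/L.

6.44 mg/L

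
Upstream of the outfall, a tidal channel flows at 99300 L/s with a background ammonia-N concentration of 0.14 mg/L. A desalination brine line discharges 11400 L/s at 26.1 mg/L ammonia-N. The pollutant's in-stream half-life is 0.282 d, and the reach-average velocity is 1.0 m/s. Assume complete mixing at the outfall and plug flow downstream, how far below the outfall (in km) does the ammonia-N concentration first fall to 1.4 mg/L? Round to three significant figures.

Conservation of mass: C = (99300·0.1400 + 11400·26.10) / 110700 = 311400/110700 = 2.813 mg/L.
Half-life 0.282 d → k = ln 2 / 0.282 = 2.458 d⁻¹.
Set 2.813·exp(−k·t) = 1.4 → t = ln(2.813/1.4)/k = 24530 s = 6.815 h.
Distance = v·t = 1.0·24530 = 24530 m = 24.53 km.

24.5 km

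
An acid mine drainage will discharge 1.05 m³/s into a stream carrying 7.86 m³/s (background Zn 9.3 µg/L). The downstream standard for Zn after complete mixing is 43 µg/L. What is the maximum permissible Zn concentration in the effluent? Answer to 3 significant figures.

At the limit, (Qr·Cr + Qe·Cₑ)/(Qr + Qe) = 43:
Cₑ = (8.910·43 − 7.860·9.300) / 1.050 = 295.3 µg/L.

295 µg/L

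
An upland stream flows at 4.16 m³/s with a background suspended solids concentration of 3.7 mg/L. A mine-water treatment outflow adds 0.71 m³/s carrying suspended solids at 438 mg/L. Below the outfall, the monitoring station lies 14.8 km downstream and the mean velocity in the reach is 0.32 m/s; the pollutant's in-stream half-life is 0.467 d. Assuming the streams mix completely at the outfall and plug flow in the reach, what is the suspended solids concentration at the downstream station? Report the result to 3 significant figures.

30.3 mg/L

After mixing, C = (4.160·3.700 + 0.7100·438.0) / 4.870 = 326.4/4.870 = 67.02 mg/L.
Travel time t = 14.8·1000 / 0.32 = 46250 s = 12.85 h.
Half-life 0.467 d → k = ln 2 / 0.467 = 1.484 d⁻¹.
Decay over the reach: 67.02·exp(−kt) = 67.02·0.4518 = 30.28 mg/L.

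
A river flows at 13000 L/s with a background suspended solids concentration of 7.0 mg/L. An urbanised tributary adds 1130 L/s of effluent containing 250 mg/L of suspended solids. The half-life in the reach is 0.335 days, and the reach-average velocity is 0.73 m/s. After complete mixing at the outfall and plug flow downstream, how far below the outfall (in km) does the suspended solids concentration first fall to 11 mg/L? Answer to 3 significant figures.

Flow-weighted average: C = (13000·7.000 + 1130·250.0) / 14130 = 373500/14130 = 26.43 mg/L.
Half-life 0.335 d → k = ln 2 / 0.335 = 2.069 d⁻¹.
Set 26.43·exp(−k·t) = 11 → t = ln(26.43/11)/k = 36610 s = 10.17 h.
Distance = v·t = 0.73·36610 = 26730 m = 26.73 km.

26.7 km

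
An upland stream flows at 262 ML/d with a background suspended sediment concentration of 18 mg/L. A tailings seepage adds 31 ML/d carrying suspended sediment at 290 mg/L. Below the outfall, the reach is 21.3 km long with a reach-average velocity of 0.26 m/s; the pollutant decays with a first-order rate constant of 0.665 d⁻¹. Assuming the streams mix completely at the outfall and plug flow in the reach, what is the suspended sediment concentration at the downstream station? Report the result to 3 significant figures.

Conservation of mass: C = (262.0·18.00 + 31.00·290.0) / 293.0 = 13710/293.0 = 46.78 mg/L.
Travel time t = 21.3·1000 / 0.26 = 81920 s = 22.76 h.
Decay over the reach: 46.78·exp(−kt) = 46.78·0.5323 = 24.90 mg/L.

24.9 mg/L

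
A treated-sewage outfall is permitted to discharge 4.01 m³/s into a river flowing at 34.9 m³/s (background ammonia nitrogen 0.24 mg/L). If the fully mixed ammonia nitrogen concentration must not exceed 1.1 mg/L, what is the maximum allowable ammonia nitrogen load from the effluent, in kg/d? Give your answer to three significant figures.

2970 kg/d

Mass balance at the limit: 34.90·0.2400 + 4.010·Cₑ = 38.91·1.1 → Cₑ = 8.585 mg/L.
Load = 4.010 m³/s × 8.585 g/m³ × 86 400 s/d = 2974 kg/d.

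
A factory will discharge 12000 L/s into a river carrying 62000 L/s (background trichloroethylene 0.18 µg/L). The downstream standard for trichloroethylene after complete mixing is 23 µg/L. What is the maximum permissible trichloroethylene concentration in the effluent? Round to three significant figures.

141 µg/L

At the limit, (Qr·Cr + Qe·Cₑ)/(Qr + Qe) = 23:
Cₑ = (74000·23 − 62000·0.1800) / 12000 = 140.9 µg/L.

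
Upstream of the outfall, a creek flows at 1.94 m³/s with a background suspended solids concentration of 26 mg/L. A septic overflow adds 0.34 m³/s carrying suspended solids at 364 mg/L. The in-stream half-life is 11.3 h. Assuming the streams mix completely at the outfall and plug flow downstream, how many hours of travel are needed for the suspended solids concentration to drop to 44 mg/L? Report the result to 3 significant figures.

Mixed concentration C = ΣQC/ΣQ = (1.940·26.00 + 0.3400·364.0) / 2.280 = 174.2/2.280 = 76.40 mg/L.
Half-life 11.3 h → k = ln 2 / 11.3 = 0.06134 h⁻¹ = 1.472 d⁻¹.
76.40·exp(−k·t) = 44 → t = ln(76.40/44)/k = 32390 s = 8.996 h.

9.00 h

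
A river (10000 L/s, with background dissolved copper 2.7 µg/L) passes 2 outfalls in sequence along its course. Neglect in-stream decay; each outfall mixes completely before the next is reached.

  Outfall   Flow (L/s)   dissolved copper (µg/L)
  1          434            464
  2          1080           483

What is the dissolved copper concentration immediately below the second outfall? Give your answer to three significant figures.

After outfall 1: Q = 10000 + 434.0 = 10430 L/s; C = (10000·2.700 + 434.0·464.0)/10430 = 21.89 µg/L.
After outfall 2: Q = 10430 + 1080 = 11510 L/s; C = (10430·21.89 + 1080·483.0)/11510 = 65.14 µg/L.

65.1 µg/L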